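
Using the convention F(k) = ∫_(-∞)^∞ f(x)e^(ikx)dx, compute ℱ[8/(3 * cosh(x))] 8 * pi/(3 * cosh(pi * k/2))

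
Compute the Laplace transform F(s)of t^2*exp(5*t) 2/(s - 5)^3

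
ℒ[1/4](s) 1/(4*s)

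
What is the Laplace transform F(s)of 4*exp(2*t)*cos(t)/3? 4*(s - 2)/(3*((s - 2)^2 + 1))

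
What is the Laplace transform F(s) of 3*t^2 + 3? 6/s^3 + 3/s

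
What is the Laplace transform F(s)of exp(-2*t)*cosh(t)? (s + 2)/((s + 2)^2 - 1)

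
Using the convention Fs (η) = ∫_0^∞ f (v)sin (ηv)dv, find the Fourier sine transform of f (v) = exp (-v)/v atan (η)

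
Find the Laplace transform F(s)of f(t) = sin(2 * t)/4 1/(2 * (s^2 + 4))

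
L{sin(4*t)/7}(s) 4/(7*(s^2 + 16))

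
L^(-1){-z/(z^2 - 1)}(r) -cosh(r)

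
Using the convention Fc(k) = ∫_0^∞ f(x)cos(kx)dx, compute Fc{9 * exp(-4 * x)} 36/(k^2 + 16)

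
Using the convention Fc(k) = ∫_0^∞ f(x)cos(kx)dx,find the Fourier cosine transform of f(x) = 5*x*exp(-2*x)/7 5*(4 - k^2)/(7*(k^2 + 4)^2)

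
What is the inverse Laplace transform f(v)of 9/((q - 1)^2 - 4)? 9 * exp(v) * sinh(2 * v)/2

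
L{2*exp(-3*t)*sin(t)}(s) 2/((s + 3)^2 + 1)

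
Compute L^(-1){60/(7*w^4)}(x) 10*x^3/7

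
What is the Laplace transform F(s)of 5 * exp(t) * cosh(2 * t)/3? 5 * (s - 1)/(3 * ((s - 1)^2 - 4))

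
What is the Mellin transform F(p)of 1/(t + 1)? pi * csc(pi * p)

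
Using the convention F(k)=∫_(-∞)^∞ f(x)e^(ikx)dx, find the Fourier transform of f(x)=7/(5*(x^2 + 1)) 7*pi*exp(-Abs(k))/5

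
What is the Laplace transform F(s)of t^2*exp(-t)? 2/(s + 1)^3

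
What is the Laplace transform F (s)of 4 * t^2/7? 8/ (7 * s^3)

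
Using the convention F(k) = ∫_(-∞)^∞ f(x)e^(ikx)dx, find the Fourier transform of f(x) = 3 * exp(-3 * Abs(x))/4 9/(2 * (k^2+9))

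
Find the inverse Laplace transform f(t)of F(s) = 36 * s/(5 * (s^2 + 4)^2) 9 * t * sin(2 * t)/5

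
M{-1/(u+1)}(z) -pi*csc(pi*z)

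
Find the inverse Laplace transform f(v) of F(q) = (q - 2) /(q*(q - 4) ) exp(2*v)*cosh(2*v) 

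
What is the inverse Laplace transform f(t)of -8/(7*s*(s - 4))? -4*exp(2*t)*sinh(2*t)/7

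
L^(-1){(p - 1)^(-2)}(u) u*exp(u)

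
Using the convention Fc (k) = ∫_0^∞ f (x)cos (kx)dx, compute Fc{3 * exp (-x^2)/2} 3 * sqrt (pi) * exp (-k^2/4)/4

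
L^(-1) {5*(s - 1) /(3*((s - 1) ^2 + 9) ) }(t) 5*exp(t)*cos(3*t) /3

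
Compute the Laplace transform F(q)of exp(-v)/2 1/(2*(q + 1))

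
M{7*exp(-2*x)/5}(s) 7*gamma(s)/(5*2^s)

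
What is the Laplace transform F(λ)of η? λ^(-2)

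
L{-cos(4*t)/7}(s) -s/(7*s^2 + 112)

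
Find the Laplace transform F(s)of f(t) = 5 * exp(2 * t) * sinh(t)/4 5/(4 * ((s - 2)^2 - 1))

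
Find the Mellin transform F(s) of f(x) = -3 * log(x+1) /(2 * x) 3 * pi * csc(pi * s) /(2 * (s - 1) ) 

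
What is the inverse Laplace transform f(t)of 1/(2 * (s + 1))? exp(-t)/2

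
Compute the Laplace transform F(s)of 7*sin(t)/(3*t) 7*atan(1/s)/3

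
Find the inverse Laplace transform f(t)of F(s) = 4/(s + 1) 4*exp(-t)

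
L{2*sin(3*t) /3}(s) 2/(s^2 + 9) 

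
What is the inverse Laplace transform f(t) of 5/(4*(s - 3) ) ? 5*exp(3*t) /4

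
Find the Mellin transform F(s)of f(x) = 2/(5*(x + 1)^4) gamma(s)*gamma(4 - s)/15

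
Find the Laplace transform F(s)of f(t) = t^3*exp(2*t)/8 3/(4*(s - 2)^4)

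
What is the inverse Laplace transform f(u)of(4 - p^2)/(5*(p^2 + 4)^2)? -u*cos(2*u)/5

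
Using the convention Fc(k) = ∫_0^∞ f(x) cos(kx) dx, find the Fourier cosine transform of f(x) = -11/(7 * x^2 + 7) -11 * pi * exp(-k) /14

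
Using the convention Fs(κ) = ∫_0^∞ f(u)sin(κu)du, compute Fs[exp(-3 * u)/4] κ/(4 * (κ^2+9))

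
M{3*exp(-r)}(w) 3*gamma(w)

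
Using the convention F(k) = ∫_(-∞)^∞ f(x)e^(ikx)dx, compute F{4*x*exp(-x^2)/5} 2*I*sqrt(pi)*k*exp(-k^2/4)/5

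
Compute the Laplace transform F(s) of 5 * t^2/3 10/(3 * s^3) 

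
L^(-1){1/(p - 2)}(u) exp(2*u)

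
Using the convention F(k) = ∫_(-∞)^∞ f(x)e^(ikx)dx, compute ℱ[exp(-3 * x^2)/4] sqrt(3) * sqrt(pi) * exp(-k^2/12)/12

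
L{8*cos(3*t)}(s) 8*s/(s^2 + 9)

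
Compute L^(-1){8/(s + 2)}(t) 8*exp(-2*t)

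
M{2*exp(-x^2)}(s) gamma(s/2)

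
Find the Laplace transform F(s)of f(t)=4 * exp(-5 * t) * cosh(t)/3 4 * (s+5)/(3 * ((s+5)^2 - 1))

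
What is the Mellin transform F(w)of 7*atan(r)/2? -7*pi*sec(pi*w/2)/(4*w)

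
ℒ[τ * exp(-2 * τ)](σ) (σ + 2) ^(-2) 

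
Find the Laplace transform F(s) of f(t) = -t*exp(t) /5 -1/(5*(s - 1) ^2) 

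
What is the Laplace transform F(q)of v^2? 2/q^3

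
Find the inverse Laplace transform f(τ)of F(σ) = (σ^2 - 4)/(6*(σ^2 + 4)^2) τ*cos(2*τ)/6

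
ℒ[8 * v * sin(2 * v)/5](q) 32 * q/(5 * (q^2 + 4)^2)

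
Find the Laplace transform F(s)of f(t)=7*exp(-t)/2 7/(2*(s + 1))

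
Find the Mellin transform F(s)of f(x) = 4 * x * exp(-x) 4 * gamma(s+1)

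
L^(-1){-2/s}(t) -2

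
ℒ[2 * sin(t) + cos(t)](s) s/(s^2 + 1) + 2/(s^2 + 1)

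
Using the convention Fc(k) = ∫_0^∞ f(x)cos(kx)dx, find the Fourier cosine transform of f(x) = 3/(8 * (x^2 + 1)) 3 * pi * exp(-k)/16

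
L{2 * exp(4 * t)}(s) 2/(s - 4)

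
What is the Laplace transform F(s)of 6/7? 6/(7*s)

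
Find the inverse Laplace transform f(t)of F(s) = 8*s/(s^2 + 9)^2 4*t*sin(3*t)/3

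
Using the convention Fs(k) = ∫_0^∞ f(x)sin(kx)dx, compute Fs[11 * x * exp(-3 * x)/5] 66 * k/(5 * (k^2 + 9)^2)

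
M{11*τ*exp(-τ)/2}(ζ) 11*gamma(ζ+1)/2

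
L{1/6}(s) 1/(6*s)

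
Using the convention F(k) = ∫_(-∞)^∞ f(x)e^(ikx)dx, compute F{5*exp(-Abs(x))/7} 10/(7*(k^2 + 1))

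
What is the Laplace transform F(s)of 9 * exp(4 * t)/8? 9/(8 * (s - 4))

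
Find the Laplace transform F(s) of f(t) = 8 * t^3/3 16/s^4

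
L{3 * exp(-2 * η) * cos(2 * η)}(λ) 3 * (λ + 2)/((λ + 2)^2 + 4)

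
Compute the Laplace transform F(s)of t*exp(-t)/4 1/(4*(s + 1)^2)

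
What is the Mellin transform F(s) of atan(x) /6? -pi*sec(pi*s/2) /(12*s) 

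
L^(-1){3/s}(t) 3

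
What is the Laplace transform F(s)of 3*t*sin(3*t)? 18*s/(s^2 + 9)^2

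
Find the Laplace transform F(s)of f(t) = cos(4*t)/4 s/(4*(s^2 + 16))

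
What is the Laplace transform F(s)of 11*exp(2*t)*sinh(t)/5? 11/(5*((s - 2)^2 - 1))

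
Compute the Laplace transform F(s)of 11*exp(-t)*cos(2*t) 11*(s + 1)/((s + 1)^2 + 4)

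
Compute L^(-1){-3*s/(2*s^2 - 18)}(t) -3*cosh(3*t)/2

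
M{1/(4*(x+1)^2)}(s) (-pi*s+pi)/(4*sin(pi*s))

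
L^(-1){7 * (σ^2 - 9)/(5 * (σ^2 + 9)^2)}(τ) 7 * τ * cos(3 * τ)/5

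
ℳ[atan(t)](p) -pi*sec(pi*p/2)/(2*p)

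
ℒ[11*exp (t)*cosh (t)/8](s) 11*(s - 1)/ (8*s*(s - 2))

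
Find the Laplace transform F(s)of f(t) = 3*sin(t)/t 3*atan(1/s)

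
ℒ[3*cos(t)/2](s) 3*s/(2*(s^2+1))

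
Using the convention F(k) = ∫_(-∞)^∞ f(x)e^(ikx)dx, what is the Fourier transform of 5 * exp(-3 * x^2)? 5 * sqrt(3) * sqrt(pi) * exp(-k^2/12)/3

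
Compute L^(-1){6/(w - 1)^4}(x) x^3*exp(x)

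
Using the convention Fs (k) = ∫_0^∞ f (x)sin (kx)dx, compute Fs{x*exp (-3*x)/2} 3*k/ (k^2 + 9)^2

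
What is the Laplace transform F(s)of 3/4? 3/(4 * s)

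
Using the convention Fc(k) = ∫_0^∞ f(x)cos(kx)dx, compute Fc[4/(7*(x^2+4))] pi*exp(-2*k)/7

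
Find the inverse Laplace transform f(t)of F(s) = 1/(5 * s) 1/5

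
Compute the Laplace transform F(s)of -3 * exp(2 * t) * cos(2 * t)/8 3 * (2 - s)/(8 * ((s - 2)^2+4))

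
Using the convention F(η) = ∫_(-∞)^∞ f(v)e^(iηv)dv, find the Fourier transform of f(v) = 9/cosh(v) 9*pi/cosh(pi*η/2)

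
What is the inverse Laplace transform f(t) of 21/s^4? 7*t^3/2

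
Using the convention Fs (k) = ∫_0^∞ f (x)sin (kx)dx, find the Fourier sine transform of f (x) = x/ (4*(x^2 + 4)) pi*exp (-2*k)/8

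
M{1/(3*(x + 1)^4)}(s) gamma(s)*gamma(4 - s)/18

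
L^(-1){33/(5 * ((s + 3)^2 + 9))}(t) 11 * exp(-3 * t) * sin(3 * t)/5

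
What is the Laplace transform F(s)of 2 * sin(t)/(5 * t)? 2 * atan(1/s)/5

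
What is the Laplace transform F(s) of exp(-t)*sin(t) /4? 1/(4*((s + 1) ^2 + 1) ) 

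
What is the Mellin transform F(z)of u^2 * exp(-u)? gamma(z+2)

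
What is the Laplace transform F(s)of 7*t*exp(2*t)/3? 7/(3*(s - 2)^2)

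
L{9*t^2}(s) 18/s^3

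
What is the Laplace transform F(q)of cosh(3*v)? q/(q^2-9)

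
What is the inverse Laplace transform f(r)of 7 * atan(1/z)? 7 * sin(r)/r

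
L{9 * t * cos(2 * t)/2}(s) 9 * (s^2 - 4)/(2 * (s^2 + 4)^2)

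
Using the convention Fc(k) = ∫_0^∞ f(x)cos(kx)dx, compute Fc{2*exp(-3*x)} 6/(k^2 + 9)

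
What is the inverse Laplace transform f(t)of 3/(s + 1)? 3 * exp(-t)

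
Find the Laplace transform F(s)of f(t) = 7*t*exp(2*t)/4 7/(4*(s - 2)^2)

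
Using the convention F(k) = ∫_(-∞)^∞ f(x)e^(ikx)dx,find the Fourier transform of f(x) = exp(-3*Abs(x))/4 3/(2*(k^2 + 9))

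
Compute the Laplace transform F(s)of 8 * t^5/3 320/s^6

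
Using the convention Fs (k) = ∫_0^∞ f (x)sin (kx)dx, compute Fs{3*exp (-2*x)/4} 3*k/ (4*(k^2 + 4))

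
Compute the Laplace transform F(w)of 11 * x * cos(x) 11 * (w^2 - 1)/(w^2 + 1)^2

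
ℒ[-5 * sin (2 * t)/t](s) -5 * atan (2/s)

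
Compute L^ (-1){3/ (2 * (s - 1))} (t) 3 * exp (t)/2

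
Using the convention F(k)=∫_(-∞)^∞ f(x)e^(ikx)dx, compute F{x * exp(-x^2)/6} I * sqrt(pi) * k * exp(-k^2/4)/12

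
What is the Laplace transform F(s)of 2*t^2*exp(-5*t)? 4/(s + 5)^3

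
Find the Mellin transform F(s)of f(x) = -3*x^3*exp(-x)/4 -3*gamma(s + 3)/4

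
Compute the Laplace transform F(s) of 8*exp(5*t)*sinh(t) 8/((s - 5) ^2 - 1) 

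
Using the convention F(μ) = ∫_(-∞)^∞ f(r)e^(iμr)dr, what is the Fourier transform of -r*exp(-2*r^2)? -sqrt(2)*I*sqrt(pi)*μ*exp(-μ^2/8)/8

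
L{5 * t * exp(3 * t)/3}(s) 5/(3 * (s - 3)^2)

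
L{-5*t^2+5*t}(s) 5/s^2 - 10/s^3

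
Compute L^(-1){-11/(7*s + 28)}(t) -11*exp(-4*t)/7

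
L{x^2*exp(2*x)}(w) 2/(w - 2)^3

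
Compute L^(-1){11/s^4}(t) 11*t^3/6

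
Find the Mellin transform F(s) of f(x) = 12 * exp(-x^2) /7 6 * gamma(s/2) /7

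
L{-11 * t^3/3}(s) -22/s^4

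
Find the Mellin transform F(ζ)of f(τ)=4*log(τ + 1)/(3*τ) -4*pi*csc(pi*ζ)/(3*ζ - 3)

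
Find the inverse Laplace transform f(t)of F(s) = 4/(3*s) 4/3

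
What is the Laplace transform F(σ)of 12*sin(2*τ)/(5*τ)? 12*atan(2/σ)/5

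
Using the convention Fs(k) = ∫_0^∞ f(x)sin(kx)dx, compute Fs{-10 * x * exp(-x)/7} -20 * k/(7 * (k^2 + 1)^2)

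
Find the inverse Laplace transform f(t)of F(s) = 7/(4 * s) 7/4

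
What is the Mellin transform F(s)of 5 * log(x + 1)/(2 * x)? -5 * pi * csc(pi * s)/(2 * s - 2)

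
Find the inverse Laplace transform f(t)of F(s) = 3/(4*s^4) t^3/8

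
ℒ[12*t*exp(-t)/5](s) 12/(5*(s + 1)^2)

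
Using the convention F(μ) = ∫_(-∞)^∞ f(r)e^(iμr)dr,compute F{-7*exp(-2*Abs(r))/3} -28/(3*μ^2 + 12)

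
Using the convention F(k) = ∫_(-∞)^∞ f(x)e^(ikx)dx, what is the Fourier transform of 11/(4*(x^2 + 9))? 11*pi*exp(-3*Abs(k))/12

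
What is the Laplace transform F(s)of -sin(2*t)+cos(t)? s/(s^2+1) - 2/(s^2+4)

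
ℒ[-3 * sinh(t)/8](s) -3/(8 * s^2 - 8)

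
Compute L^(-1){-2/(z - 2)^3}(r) -r^2*exp(2*r)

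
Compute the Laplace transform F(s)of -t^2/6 -1/(3*s^3)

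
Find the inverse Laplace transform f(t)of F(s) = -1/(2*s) -1/2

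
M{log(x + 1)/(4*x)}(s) -pi*csc(pi*s)/(4*s - 4)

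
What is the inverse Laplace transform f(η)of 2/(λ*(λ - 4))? exp(2*η)*sinh(2*η)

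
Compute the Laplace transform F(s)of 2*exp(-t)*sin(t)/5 2/(5*((s + 1)^2 + 1))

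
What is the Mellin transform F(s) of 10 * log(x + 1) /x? -10 * pi * csc(pi * s) /(s - 1) 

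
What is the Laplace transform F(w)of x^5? 120/w^6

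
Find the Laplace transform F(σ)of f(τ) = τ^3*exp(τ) 6/(σ - 1)^4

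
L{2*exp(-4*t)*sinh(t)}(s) 2/((s+4)^2 - 1)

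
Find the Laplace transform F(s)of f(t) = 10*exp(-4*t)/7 10/(7*(s + 4))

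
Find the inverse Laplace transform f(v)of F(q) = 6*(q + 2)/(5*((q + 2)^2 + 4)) 6*exp(-2*v)*cos(2*v)/5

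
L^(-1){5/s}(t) 5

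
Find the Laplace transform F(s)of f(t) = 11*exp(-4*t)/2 11/(2*(s + 4))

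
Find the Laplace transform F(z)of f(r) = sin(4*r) 4/(z^2 + 16)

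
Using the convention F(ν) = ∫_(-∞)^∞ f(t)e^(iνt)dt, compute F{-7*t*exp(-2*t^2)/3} -7*sqrt(2)*I*sqrt(pi)*ν*exp(-ν^2/8)/24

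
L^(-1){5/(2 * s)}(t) 5/2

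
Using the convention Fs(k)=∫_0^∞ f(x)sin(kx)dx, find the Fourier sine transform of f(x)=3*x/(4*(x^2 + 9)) 3*pi*exp(-3*k)/8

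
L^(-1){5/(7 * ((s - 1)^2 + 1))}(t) 5 * exp(t) * sin(t)/7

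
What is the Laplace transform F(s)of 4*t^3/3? 8/s^4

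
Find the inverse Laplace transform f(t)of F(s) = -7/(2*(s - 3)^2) -7*t*exp(3*t)/2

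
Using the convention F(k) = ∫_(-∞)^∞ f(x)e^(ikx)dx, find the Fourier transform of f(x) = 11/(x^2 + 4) 11*pi*exp(-2*Abs(k))/2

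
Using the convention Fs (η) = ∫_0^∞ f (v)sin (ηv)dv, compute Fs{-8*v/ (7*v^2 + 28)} -4*pi*exp (-2*η)/7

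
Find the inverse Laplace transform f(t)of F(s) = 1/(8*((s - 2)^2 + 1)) exp(2*t)*sin(t)/8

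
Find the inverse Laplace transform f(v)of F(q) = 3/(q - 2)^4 v^3*exp(2*v)/2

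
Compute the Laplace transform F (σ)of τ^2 2/σ^3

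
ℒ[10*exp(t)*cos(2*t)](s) 10*(s - 1)/((s - 1)^2 + 4)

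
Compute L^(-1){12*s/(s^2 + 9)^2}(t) 2*t*sin(3*t)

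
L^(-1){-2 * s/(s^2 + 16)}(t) -2 * cos(4 * t)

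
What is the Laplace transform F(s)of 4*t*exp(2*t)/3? 4/(3*(s - 2)^2)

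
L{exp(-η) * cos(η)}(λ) (λ+1)/((λ+1)^2+1)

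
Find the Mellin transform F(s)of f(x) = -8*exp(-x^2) -4*gamma(s/2)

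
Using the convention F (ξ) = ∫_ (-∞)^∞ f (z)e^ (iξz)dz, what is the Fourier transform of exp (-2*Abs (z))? 4/ (ξ^2 + 4)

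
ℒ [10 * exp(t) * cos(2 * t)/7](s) 10 * (s - 1)/(7 * ((s - 1)^2 + 4))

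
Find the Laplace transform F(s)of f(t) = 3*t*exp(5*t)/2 3/(2*(s - 5)^2)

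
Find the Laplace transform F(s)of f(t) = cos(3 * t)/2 s/(2 * (s^2 + 9))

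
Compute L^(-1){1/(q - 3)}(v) exp(3*v)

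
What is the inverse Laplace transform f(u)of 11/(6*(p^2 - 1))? 11*sinh(u)/6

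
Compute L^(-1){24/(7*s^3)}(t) 12*t^2/7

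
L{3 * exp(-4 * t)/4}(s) 3/(4 * (s+4))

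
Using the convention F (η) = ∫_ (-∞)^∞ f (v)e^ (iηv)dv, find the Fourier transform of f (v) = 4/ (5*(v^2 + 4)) 2*pi*exp (-2*Abs (η))/5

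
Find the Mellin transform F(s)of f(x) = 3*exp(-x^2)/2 3*gamma(s/2)/4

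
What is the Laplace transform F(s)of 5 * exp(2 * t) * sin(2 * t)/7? 10/(7 * ((s - 2)^2 + 4))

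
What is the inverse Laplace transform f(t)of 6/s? 6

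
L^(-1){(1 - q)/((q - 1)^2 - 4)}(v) -exp(v)*cosh(2*v)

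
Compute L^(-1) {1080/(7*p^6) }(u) 9*u^5/7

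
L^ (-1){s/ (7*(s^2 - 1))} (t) cosh (t)/7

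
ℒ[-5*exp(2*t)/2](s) -5/(2*s - 4)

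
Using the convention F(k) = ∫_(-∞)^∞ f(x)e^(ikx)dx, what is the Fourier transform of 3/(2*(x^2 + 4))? 3*pi*exp(-2*Abs(k))/4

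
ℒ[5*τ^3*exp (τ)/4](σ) 15/ (2*(σ - 1)^4)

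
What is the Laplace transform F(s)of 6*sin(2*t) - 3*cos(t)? 12/(s^2 + 4) - 3*s/(s^2 + 1)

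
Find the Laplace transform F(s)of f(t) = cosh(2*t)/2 s/(2*(s^2 - 4))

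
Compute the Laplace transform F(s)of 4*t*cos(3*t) 4*(s^2 - 9)/(s^2 + 9)^2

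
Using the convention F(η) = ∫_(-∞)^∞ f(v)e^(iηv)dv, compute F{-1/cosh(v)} -pi/cosh(pi * η/2)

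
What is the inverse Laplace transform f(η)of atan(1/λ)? sin(η)/η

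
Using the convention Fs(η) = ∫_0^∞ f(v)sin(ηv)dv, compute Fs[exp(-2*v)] η/(η^2 + 4)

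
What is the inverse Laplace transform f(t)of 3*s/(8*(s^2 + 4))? 3*cos(2*t)/8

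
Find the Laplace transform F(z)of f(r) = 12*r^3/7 72/(7*z^4)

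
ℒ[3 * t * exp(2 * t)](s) 3/(s - 2) ^2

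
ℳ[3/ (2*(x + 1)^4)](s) gamma (s)*gamma (4 - s)/4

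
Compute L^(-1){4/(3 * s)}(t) 4/3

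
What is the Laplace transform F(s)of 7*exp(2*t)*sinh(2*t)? 14/(s*(s - 4))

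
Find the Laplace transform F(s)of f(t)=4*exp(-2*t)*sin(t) 4/((s + 2)^2 + 1)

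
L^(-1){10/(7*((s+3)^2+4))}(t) 5*exp(-3*t)*sin(2*t)/7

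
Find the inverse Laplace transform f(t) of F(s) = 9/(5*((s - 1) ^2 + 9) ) 3*exp(t)*sin(3*t) /5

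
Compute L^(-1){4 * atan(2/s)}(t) 4 * sin(2 * t)/t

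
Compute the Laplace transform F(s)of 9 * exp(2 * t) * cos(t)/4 9 * (s - 2)/(4 * ((s - 2)^2 + 1))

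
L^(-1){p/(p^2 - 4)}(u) cosh(2*u)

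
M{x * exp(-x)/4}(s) gamma(s + 1)/4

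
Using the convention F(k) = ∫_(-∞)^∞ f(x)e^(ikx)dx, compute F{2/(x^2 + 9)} 2*pi*exp(-3*Abs(k))/3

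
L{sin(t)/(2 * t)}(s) atan(1/s)/2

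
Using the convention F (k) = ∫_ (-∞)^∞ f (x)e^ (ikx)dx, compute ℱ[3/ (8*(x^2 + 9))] pi*exp (-3*Abs (k))/8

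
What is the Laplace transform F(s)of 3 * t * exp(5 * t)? 3/(s - 5)^2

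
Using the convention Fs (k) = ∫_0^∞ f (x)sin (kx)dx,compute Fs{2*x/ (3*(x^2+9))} pi*exp (-3*k)/3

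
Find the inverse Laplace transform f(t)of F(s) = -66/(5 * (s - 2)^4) -11 * t^3 * exp(2 * t)/5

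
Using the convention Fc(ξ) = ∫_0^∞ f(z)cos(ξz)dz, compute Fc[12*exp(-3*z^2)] 2*sqrt(3)*sqrt(pi)*exp(-ξ^2/12)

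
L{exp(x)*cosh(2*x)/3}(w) (w - 1)/(3*((w - 1)^2-4))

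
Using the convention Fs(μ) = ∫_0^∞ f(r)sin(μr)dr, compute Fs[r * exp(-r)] 2 * μ/(μ^2 + 1)^2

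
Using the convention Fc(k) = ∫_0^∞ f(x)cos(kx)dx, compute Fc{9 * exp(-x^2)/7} 9 * sqrt(pi) * exp(-k^2/4)/14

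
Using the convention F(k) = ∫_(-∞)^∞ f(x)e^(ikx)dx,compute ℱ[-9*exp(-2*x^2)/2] -9*sqrt(2)*sqrt(pi)*exp(-k^2/8)/4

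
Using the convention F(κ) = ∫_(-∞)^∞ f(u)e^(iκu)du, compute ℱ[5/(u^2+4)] 5*pi*exp(-2*Abs(κ))/2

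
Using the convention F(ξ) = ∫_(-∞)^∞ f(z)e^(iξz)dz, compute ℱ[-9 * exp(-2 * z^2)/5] -9 * sqrt(2) * sqrt(pi) * exp(-ξ^2/8)/10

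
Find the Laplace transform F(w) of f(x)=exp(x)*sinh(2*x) 2/((w - 1) ^2-4) 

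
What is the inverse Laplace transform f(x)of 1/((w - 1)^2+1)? exp(x) * sin(x)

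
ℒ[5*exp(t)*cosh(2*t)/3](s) 5*(s - 1)/(3*((s - 1)^2 - 4))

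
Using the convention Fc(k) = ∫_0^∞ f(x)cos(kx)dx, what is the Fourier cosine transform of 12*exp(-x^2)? 6*sqrt(pi)*exp(-k^2/4)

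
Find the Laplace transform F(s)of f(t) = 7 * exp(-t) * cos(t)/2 7 * (s + 1)/(2 * ((s + 1)^2 + 1))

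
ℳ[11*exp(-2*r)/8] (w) 11*gamma(w)/(8*2^w)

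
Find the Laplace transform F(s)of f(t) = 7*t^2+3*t 14/s^3+3/s^2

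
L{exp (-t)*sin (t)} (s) 1/ ( (s + 1)^2 + 1)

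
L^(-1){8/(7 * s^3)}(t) 4 * t^2/7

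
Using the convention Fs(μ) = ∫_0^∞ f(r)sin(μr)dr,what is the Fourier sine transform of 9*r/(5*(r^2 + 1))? 9*pi*exp(-μ)/10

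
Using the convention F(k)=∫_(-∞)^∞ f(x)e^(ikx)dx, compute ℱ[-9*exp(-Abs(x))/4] -9/(2*k^2 + 2)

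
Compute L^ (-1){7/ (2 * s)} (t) 7/2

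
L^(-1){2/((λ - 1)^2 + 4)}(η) exp(η)*sin(2*η)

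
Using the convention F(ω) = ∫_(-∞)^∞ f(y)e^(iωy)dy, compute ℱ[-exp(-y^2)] -sqrt(pi)*exp(-ω^2/4)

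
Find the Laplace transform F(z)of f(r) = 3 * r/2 3/(2 * z^2)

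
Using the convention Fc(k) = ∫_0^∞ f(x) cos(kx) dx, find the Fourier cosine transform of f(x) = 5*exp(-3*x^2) 5*sqrt(3)*sqrt(pi)*exp(-k^2/12) /6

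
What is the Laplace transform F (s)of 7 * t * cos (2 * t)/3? 7 * (s^2 - 4)/ (3 * (s^2 + 4)^2)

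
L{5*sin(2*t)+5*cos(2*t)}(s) 10/(s^2+4)+5*s/(s^2+4)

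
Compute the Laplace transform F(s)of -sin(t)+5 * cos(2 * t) 5 * s/(s^2+4) - 1/(s^2+1)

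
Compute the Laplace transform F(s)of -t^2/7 -2/(7 * s^3)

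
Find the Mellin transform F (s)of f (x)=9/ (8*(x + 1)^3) 9*pi*(s - 2)*(s - 1)/ (16*sin (pi*s))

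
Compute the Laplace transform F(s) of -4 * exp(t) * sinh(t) -4/(s * (s - 2) ) 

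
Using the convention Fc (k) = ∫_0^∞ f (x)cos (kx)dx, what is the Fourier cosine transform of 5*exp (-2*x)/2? 5/ (k^2 + 4)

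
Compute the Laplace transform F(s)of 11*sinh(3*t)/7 33/(7*(s^2 - 9))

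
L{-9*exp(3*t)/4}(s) -9/(4*s - 12)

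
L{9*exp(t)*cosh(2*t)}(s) 9*(s - 1)/((s - 1)^2 - 4)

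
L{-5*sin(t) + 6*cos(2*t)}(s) 6*s/(s^2 + 4) - 5/(s^2 + 1)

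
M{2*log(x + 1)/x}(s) -2*pi*csc(pi*s)/(s - 1)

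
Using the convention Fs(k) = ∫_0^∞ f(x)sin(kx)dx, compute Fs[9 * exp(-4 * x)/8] 9 * k/(8 * (k^2+16))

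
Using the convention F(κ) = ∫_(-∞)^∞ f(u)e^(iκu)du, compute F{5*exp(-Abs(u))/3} 10/(3*(κ^2 + 1))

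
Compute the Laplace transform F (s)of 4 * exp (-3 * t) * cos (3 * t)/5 4 * (s + 3)/ (5 * ( (s + 3)^2 + 9))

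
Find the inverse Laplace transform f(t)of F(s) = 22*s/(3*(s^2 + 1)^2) 11*t*sin(t)/3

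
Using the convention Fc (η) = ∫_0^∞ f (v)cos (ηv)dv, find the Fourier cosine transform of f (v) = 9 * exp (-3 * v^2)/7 3 * sqrt (3) * sqrt (pi) * exp (-η^2/12)/14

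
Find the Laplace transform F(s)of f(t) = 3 3/s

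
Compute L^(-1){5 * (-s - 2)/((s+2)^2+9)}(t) -5 * exp(-2 * t) * cos(3 * t)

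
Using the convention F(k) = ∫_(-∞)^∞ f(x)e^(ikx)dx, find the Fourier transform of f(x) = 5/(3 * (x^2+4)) 5 * pi * exp(-2 * Abs(k))/6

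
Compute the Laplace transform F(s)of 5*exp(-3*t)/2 5/(2*(s + 3))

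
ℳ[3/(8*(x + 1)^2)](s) -3*pi*(s - 1)/(8*sin(pi*s))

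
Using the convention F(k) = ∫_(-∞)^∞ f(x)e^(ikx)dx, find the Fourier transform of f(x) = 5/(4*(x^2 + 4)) 5*pi*exp(-2*Abs(k))/8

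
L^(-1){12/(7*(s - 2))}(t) 12*exp(2*t)/7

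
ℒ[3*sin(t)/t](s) 3*atan(1/s)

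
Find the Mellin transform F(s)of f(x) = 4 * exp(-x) 4 * gamma(s)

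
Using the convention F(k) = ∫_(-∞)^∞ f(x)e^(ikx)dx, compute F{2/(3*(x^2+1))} 2*pi*exp(-Abs(k))/3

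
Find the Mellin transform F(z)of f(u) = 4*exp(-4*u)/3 2^(2 - 2*z)*gamma(z)/3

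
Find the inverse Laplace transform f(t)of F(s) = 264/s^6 11 * t^5/5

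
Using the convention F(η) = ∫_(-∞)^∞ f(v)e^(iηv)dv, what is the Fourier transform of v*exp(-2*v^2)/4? sqrt(2)*I*sqrt(pi)*η*exp(-η^2/8)/32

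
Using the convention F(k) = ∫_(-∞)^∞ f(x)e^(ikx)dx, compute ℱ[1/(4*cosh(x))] pi/(4*cosh(pi*k/2))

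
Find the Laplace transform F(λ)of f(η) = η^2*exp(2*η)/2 (λ - 2)^(-3)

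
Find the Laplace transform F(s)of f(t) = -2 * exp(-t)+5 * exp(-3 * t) 5/(s+3) - 2/(s+1)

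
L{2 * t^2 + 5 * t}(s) 4/s^3 + 5/s^2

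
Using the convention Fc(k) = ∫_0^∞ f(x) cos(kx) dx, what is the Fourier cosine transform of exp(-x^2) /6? sqrt(pi)*exp(-k^2/4) /12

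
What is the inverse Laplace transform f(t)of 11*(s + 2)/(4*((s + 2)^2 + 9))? 11*exp(-2*t)*cos(3*t)/4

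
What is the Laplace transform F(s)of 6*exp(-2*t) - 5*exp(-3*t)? 6/(s + 2) - 5/(s + 3)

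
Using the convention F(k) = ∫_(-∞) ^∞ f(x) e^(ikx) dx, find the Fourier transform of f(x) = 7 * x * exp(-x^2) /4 7 * I * sqrt(pi) * k * exp(-k^2/4) /8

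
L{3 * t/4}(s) 3/(4 * s^2)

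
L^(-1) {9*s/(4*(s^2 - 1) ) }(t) 9*cosh(t) /4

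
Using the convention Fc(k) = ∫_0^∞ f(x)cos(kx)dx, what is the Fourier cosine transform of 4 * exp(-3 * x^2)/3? 2 * sqrt(3) * sqrt(pi) * exp(-k^2/12)/9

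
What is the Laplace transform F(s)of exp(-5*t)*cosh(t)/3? (s + 5)/(3*((s + 5)^2 - 1))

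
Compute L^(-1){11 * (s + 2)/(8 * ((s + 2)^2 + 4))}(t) 11 * exp(-2 * t) * cos(2 * t)/8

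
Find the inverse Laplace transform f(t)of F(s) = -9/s -9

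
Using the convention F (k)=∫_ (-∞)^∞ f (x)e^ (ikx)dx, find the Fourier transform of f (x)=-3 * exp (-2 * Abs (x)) -12/ (k^2 + 4)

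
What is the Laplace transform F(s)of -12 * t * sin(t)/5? -24 * s/(5 * (s^2 + 1)^2)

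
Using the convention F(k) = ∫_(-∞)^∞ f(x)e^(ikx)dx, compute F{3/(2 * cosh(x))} 3 * pi/(2 * cosh(pi * k/2))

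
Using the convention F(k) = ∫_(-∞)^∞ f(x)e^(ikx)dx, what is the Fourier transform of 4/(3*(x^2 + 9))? 4*pi*exp(-3*Abs(k))/9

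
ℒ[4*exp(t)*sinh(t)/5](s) 4/(5*s*(s - 2))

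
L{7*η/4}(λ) 7/(4*λ^2)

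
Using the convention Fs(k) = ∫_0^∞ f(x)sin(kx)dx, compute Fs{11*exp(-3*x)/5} 11*k/(5*(k^2 + 9))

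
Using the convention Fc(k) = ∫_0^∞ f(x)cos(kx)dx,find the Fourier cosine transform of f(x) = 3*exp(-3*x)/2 9/(2*(k^2 + 9))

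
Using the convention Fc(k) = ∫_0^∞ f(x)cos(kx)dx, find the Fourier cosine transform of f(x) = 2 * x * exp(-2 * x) 2 * (4 - k^2)/(k^2 + 4)^2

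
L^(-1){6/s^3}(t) 3 * t^2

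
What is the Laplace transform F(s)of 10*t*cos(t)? 10*(s^2 - 1)/(s^2 + 1)^2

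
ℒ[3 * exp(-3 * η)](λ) 3/(λ + 3)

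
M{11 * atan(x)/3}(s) -11 * pi * sec(pi * s/2)/(6 * s)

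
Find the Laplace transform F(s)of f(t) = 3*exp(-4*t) 3/(s+4)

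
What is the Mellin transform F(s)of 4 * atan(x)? -2 * pi * sec(pi * s/2)/s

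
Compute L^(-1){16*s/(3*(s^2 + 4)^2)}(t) 4*t*sin(2*t)/3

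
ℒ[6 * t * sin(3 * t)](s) 36 * s/(s^2 + 9)^2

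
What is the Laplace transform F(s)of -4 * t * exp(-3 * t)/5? -4/(5 * (s+3)^2)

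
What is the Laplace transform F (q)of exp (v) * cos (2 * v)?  (q - 1)/ ( (q - 1)^2 + 4)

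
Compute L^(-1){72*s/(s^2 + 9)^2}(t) 12*t*sin(3*t)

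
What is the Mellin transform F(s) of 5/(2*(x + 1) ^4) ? 5*gamma(s)*gamma(4 - s) /12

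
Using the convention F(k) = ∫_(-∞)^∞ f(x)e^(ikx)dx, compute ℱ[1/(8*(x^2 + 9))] pi*exp(-3*Abs(k))/24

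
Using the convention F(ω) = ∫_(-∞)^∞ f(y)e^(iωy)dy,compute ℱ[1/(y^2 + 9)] pi * exp(-3 * Abs(ω))/3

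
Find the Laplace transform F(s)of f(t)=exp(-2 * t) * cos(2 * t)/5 (s + 2)/(5 * ((s + 2)^2 + 4))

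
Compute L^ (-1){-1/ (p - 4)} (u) -exp (4*u)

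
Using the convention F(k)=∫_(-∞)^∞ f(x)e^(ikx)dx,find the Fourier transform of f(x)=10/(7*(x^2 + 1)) 10*pi*exp(-Abs(k))/7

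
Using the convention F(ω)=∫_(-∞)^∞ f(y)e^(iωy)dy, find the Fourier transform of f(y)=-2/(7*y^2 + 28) -pi*exp(-2*Abs(ω))/7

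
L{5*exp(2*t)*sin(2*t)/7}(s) 10/(7*((s - 2)^2 + 4))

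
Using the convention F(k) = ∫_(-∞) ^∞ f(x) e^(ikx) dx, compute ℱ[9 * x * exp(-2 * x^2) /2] 9 * sqrt(2) * I * sqrt(pi) * k * exp(-k^2/8) /16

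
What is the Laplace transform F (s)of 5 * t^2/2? 5/s^3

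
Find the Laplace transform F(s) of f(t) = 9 9/s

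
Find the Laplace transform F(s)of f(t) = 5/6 5/(6*s)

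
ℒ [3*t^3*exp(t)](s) 18/(s - 1)^4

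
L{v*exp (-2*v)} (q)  (q+2)^ (-2)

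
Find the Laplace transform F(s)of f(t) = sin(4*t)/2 2/(s^2 + 16)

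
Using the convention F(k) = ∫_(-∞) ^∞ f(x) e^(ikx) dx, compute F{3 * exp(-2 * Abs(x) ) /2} 6/(k^2+4) 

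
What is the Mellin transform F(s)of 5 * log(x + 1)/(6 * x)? -5 * pi * csc(pi * s)/(6 * s - 6)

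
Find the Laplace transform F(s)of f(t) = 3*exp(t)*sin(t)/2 3/(2*((s - 1)^2 + 1))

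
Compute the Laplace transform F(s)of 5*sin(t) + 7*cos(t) 7*s/(s^2 + 1) + 5/(s^2 + 1)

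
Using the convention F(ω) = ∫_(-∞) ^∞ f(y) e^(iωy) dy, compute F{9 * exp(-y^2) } 9 * sqrt(pi) * exp(-ω^2/4) 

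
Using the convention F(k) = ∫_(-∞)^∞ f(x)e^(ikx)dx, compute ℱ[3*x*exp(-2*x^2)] 3*sqrt(2)*I*sqrt(pi)*k*exp(-k^2/8)/8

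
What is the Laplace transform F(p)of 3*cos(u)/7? 3*p/(7*(p^2 + 1))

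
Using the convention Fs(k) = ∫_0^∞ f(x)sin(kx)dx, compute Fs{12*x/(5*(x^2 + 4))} 6*pi*exp(-2*k)/5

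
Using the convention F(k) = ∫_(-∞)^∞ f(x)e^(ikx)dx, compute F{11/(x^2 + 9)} 11*pi*exp(-3*Abs(k))/3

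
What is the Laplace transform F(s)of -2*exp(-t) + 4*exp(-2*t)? 4/(s + 2) - 2/(s + 1)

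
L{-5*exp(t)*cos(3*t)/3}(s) 5*(1 - s)/(3*((s - 1)^2+9))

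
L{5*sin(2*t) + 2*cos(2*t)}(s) 2*s/(s^2 + 4) + 10/(s^2 + 4)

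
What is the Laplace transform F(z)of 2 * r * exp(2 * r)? 2/(z - 2)^2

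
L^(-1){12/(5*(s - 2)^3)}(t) 6*t^2*exp(2*t)/5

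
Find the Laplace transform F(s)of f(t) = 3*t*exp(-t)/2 3/(2*(s + 1)^2)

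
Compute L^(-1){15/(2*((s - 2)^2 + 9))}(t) 5*exp(2*t)*sin(3*t)/2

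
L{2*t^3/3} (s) 4/s^4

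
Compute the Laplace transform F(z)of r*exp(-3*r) (z + 3)^(-2)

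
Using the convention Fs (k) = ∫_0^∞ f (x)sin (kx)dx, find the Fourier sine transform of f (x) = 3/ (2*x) 3*pi/4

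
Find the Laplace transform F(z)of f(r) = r z^(-2)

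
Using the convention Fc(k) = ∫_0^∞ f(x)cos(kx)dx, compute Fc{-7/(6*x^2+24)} -7*pi*exp(-2*k)/24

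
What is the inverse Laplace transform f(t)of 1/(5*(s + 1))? exp(-t)/5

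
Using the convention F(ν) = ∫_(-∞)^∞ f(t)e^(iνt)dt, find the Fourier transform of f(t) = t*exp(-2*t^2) sqrt(2)*I*sqrt(pi)*ν*exp(-ν^2/8)/8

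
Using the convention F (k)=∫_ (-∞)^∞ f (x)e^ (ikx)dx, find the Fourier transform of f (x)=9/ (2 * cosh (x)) 9 * pi/ (2 * cosh (pi * k/2))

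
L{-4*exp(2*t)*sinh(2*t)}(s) -8/(s*(s - 4))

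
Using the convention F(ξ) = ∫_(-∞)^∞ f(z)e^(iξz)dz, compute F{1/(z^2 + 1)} pi * exp(-Abs(ξ))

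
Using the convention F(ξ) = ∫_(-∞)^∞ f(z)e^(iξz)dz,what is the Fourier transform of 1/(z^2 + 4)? pi*exp(-2*Abs(ξ))/2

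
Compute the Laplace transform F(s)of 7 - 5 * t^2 7/s - 10/s^3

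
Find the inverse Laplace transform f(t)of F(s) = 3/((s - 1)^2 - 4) 3*exp(t)*sinh(2*t)/2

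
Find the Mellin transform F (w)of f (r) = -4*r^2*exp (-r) -4*gamma (w + 2)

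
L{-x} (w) -1/w^2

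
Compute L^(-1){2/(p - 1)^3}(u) u^2 * exp(u)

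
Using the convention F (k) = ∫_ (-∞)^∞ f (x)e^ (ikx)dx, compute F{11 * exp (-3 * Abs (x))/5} 66/ (5 * (k^2 + 9))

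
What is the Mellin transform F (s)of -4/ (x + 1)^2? 4*pi*(s - 1)/sin (pi*s)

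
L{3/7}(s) 3/(7*s)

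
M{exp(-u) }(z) gamma(z) 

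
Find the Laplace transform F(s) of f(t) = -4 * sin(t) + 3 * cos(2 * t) 3 * s/(s^2 + 4) - 4/(s^2 + 1) 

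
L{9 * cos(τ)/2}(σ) 9 * σ/(2 * (σ^2 + 1))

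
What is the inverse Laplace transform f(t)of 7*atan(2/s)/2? 7*sin(2*t)/(2*t)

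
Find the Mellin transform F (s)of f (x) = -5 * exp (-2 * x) -5 * gamma (s)/2^s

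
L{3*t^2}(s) 6/s^3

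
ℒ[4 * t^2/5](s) 8/(5 * s^3)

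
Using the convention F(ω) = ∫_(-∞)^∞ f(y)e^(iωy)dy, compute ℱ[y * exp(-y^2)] I * sqrt(pi) * ω * exp(-ω^2/4)/2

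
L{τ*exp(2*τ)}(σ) (σ - 2)^(-2)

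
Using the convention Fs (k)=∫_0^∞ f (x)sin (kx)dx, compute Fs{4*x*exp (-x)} 8*k/ (k^2 + 1)^2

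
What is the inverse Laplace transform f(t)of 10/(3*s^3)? 5*t^2/3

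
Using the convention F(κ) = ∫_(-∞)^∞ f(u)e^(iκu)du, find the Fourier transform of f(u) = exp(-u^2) sqrt(pi)*exp(-κ^2/4)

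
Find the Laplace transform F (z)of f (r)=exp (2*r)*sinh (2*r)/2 1/ (z*(z - 4))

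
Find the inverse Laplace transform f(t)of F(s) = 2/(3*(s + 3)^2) 2*t*exp(-3*t)/3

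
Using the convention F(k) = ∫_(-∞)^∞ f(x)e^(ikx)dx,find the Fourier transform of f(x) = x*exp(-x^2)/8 I*sqrt(pi)*k*exp(-k^2/4)/16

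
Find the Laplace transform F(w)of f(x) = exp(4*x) 1/(w - 4)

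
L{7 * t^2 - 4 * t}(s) 14/s^3 - 4/s^2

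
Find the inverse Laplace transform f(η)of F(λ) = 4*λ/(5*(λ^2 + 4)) 4*cos(2*η)/5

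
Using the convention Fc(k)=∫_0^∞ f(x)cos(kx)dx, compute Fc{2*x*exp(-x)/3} 2*(1 - k^2)/(3*(k^2 + 1)^2)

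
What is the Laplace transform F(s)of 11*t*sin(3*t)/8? 33*s/(4*(s^2 + 9)^2)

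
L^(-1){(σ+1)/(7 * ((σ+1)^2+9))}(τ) exp(-τ) * cos(3 * τ)/7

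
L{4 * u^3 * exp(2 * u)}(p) 24/(p - 2)^4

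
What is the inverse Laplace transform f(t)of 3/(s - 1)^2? 3*t*exp(t)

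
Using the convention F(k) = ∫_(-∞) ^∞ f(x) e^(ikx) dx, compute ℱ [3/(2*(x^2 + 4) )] 3*pi*exp(-2*Abs(k) ) /4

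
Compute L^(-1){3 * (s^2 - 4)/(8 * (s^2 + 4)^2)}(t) 3 * t * cos(2 * t)/8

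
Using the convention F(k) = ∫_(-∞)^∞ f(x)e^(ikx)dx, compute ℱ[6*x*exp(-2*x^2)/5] 3*sqrt(2)*I*sqrt(pi)*k*exp(-k^2/8)/20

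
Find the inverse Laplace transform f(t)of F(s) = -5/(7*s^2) -5*t/7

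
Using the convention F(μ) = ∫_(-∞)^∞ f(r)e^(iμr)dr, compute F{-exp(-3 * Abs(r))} -6/(μ^2 + 9)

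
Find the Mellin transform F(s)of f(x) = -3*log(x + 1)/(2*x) 3*pi*csc(pi*s)/(2*(s - 1))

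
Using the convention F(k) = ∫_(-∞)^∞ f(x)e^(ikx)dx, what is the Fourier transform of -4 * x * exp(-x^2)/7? -2 * I * sqrt(pi) * k * exp(-k^2/4)/7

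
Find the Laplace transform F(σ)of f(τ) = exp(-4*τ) 1/(σ + 4)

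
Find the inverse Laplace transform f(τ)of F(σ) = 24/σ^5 τ^4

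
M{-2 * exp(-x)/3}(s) -2 * gamma(s)/3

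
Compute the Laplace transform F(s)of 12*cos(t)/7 12*s/(7*(s^2 + 1))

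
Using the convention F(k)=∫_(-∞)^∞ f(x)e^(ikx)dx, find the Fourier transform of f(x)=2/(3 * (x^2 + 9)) 2 * pi * exp(-3 * Abs(k))/9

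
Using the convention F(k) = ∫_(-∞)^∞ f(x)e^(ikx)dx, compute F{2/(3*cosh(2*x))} pi/(3*cosh(pi*k/4))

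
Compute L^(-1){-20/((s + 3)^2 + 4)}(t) -10*exp(-3*t)*sin(2*t)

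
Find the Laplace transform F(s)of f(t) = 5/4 5/(4*s)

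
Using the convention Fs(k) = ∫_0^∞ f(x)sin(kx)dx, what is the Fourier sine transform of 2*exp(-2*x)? 2*k/(k^2 + 4)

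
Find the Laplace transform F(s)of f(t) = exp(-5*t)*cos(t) (s + 5)/((s + 5)^2 + 1)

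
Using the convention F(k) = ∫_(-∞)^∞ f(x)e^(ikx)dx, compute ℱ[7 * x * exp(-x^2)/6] 7 * I * sqrt(pi) * k * exp(-k^2/4)/12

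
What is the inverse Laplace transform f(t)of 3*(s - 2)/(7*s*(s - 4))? 3*exp(2*t)*cosh(2*t)/7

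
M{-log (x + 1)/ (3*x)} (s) pi*csc (pi*s)/ (3*(s - 1))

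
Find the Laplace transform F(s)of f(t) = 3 3/s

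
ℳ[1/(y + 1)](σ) pi * csc(pi * σ)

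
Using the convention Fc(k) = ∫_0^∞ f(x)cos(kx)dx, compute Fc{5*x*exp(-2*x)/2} 5*(4 - k^2)/(2*(k^2+4)^2)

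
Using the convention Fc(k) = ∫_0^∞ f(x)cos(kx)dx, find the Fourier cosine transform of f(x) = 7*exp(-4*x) 28/(k^2 + 16)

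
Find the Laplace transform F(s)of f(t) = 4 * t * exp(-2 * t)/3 4/(3 * (s + 2)^2)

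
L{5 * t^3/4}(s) 15/(2 * s^4)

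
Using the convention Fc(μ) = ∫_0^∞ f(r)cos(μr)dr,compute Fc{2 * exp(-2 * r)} 4/(μ^2 + 4)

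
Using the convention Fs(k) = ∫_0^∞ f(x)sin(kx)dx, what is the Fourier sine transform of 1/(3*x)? pi/6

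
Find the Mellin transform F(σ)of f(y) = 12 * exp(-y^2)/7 6 * gamma(σ/2)/7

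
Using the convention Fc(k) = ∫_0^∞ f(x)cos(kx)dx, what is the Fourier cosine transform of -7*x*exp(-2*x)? 7*(k^2 - 4)/(k^2+4)^2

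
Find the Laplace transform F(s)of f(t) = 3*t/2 3/(2*s^2)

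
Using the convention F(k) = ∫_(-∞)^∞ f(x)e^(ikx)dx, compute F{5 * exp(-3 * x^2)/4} 5 * sqrt(3) * sqrt(pi) * exp(-k^2/12)/12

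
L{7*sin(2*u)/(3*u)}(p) 7*atan(2/p)/3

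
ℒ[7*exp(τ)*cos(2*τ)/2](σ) 7*(σ - 1)/(2*((σ - 1)^2 + 4))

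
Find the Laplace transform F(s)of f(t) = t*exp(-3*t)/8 1/(8*(s + 3)^2)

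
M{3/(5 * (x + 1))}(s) 3 * pi * csc(pi * s)/5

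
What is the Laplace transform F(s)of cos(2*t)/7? s/(7*(s^2 + 4))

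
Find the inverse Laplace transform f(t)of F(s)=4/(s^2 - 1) 4*sinh(t)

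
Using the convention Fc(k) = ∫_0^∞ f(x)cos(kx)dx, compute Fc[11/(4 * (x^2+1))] 11 * pi * exp(-k)/8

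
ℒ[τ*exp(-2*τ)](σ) (σ+2)^(-2)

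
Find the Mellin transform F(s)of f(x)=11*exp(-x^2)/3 11*gamma(s/2)/6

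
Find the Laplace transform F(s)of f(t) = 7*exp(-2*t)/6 7/(6*(s + 2))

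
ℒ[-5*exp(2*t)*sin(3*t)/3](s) -5/((s - 2)^2+9)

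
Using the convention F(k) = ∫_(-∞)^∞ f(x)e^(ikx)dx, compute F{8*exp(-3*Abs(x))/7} 48/(7*(k^2 + 9))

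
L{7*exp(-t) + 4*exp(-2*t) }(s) 7/(s + 1) + 4/(s + 2) 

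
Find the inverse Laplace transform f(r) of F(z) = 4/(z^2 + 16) sin(4*r) 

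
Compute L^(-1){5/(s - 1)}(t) 5 * exp(t)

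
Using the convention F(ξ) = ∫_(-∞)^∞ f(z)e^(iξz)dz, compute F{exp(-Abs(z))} 2/(ξ^2 + 1)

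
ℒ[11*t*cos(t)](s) 11*(s^2 - 1)/(s^2+1)^2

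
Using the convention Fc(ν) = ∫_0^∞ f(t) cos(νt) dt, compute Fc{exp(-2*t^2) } sqrt(2)*sqrt(pi)*exp(-ν^2/8) /4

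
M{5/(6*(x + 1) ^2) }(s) -5*pi*(s - 1) /(6*sin(pi*s) ) 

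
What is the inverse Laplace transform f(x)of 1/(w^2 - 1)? sinh(x)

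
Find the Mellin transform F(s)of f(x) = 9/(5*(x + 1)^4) 3*gamma(s)*gamma(4 - s)/10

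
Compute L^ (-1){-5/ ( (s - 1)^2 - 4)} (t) -5*exp (t)*sinh (2*t)/2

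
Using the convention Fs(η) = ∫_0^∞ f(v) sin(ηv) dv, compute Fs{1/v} pi/2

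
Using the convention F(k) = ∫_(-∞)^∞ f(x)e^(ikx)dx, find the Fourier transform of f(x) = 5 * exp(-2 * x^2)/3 5 * sqrt(2) * sqrt(pi) * exp(-k^2/8)/6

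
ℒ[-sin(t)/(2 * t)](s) -atan(1/s)/2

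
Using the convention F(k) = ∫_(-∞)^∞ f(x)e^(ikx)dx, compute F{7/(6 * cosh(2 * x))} 7 * pi/(12 * cosh(pi * k/4))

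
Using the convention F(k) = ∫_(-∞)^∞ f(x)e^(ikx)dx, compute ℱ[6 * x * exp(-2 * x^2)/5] 3 * sqrt(2) * I * sqrt(pi) * k * exp(-k^2/8)/20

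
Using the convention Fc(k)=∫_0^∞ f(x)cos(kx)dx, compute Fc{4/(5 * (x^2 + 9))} 2 * pi * exp(-3 * k)/15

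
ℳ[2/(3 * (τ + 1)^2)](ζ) -2 * pi * (ζ - 1)/(3 * sin(pi * ζ))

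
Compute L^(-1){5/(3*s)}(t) 5/3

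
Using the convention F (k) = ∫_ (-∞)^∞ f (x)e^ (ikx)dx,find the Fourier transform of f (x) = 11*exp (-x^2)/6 11*sqrt (pi)*exp (-k^2/4)/6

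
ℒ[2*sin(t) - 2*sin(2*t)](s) 2/(s^2 + 1) - 4/(s^2 + 4)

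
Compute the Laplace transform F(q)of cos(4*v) q/(q^2 + 16)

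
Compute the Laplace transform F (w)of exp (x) 1/ (w - 1)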